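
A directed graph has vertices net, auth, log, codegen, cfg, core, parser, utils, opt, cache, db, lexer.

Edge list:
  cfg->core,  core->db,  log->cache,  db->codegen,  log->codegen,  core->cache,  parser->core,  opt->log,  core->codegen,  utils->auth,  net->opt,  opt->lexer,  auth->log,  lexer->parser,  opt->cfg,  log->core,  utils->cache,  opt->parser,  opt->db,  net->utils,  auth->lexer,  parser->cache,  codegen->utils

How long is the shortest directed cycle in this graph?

4

For each vertex v, BFS finds the shortest path from v back to v.
The shortest such closed walk is utils → auth → log → codegen → utils, length 4.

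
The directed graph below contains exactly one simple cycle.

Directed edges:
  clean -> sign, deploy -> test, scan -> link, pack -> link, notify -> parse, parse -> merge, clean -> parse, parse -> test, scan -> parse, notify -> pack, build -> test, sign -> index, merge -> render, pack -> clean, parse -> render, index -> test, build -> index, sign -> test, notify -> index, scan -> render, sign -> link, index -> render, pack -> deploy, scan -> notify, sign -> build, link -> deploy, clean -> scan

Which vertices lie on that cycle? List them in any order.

DFS with gray/black marking from pack:
pack gray
  deploy gray
    test gray
    test black
  deploy black
  clean gray
    scan gray
      link gray
        link→deploy: deploy black — skip
      link black
      notify gray
        index gray
          index→test: test black — skip
          render gray
          render black
        index black
        parse gray
          parse→render: render black — skip
          merge gray
            merge→render: render black — skip
          merge black
          parse→test: test black — skip
        parse black
        notify→pack: pack is gray → back edge
Back edge closes the cycle pack → clean → scan → notify → pack; its vertices are {pack, scan, clean, notify}.

pack, scan, clean, notify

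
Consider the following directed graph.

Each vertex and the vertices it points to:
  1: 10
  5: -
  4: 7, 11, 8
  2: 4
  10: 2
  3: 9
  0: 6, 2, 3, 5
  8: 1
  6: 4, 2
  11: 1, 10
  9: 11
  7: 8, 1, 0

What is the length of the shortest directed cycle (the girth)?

For each vertex v, BFS finds the shortest path from v back to v.
The shortest such closed walk is 0 → 6 → 4 → 7 → 0, length 4.

4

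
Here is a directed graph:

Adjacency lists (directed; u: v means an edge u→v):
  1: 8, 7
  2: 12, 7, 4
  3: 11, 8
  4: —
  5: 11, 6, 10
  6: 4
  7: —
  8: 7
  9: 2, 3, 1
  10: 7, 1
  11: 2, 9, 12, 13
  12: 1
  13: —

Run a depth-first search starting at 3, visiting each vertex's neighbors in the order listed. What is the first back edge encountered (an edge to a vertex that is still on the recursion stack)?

DFS from 3 (visiting each vertex's neighbors in the order listed); mark gray on enter, black on exit:
3 gray
  11 gray
    2 gray
      12 gray
        1 gray
          8 gray
            7 gray
            7 black
          8 black
          1→7: 7 black — skip
        1 black
      12 black
      2→7: 7 black — skip
      4 gray
      4 black
    2 black
    9 gray
      9→2: 2 black — skip
      9→3: 3 is gray → back edge
First back edge: 9 → 3.

9→3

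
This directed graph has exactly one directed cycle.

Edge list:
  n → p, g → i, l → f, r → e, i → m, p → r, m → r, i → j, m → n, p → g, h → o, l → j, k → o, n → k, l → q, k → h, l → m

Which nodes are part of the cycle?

DFS with gray/black marking from m:
m gray
  n gray
    k gray
      h gray
        o gray
        o black
      h black
      k→o: o black — skip
    k black
    p gray
      r gray
        e gray
        e black
      r black
      g gray
        i gray
          i→m: m is gray → back edge
Back edge closes the cycle m → n → p → g → i → m; its vertices are {g, i, m, n, p}.

g, i, m, n, p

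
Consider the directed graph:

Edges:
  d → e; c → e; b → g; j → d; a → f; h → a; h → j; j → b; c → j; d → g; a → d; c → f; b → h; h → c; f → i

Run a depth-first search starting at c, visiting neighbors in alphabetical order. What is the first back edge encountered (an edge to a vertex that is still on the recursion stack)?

h->c

DFS from c (visiting neighbors in alphabetical order); mark gray on enter, black on exit:
c gray
  e gray
  e black
  f gray
    i gray
    i black
  f black
  j gray
    b gray
      g gray
      g black
      h gray
        a gray
          d gray
            d→e: e black — skip
            d→g: g black — skip
          d black
          a→f: f black — skip
        a black
        h→c: c is gray → back edge
First back edge: h → c.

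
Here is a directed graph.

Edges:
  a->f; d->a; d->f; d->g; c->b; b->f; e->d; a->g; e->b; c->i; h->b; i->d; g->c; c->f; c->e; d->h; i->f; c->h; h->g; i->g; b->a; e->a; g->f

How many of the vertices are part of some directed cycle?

8

A vertex is on a directed cycle iff it belongs to a strongly connected component of size ≥ 2 (or has a self-loop).
The vertices on cycles are {a, b, c, d, e, g, h, i} — 8 in total.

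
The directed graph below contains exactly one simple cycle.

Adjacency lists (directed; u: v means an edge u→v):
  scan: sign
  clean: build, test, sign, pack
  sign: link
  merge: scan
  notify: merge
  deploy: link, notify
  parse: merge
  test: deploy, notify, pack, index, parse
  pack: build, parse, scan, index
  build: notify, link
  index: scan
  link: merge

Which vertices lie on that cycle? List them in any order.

link, scan, sign, merge

DFS with gray/black marking from link:
link gray
  merge gray
    scan gray
      sign gray
        sign→link: link is gray → back edge
Back edge closes the cycle link → merge → scan → sign → link; its vertices are {link, scan, sign, merge}.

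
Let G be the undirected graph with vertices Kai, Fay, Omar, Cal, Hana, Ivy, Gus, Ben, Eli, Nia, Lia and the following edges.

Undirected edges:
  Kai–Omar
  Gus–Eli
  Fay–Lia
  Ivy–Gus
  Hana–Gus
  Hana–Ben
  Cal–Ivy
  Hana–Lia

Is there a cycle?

No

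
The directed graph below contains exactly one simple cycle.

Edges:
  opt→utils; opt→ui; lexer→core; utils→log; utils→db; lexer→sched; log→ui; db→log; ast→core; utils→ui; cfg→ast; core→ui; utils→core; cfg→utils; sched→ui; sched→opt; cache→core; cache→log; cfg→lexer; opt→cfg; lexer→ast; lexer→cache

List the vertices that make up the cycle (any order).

DFS with gray/black marking from opt:
opt gray
  utils gray
    core gray
      ui gray
      ui black
    core black
    log gray
      log→ui: ui black — skip
    log black
    utils→ui: ui black — skip
    db gray
      db→log: log black — skip
    db black
  utils black
  cfg gray
    cfg→utils: utils black — skip
    lexer gray
      cache gray
        cache→log: log black — skip
        cache→core: core black — skip
      cache black
      sched gray
        sched→ui: ui black — skip
        sched→opt: opt is gray → back edge
Back edge closes the cycle opt → cfg → lexer → sched → opt; its vertices are {cfg, opt, lexer, sched}.

cfg, opt, lexer, sched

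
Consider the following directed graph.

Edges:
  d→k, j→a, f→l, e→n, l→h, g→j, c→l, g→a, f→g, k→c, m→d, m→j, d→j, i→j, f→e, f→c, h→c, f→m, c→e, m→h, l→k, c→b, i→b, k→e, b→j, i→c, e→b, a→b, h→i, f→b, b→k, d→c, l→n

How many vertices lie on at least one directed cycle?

9

A vertex is on a directed cycle iff it belongs to a strongly connected component of size ≥ 2 (or has a self-loop).
The vertices on cycles are {a, b, c, e, h, i, j, k, l} — 9 in total.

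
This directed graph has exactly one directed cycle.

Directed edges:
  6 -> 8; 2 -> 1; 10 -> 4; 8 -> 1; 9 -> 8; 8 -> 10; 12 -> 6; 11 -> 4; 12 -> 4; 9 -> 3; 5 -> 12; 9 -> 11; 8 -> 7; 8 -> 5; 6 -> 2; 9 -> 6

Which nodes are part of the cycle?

5, 6, 8, 12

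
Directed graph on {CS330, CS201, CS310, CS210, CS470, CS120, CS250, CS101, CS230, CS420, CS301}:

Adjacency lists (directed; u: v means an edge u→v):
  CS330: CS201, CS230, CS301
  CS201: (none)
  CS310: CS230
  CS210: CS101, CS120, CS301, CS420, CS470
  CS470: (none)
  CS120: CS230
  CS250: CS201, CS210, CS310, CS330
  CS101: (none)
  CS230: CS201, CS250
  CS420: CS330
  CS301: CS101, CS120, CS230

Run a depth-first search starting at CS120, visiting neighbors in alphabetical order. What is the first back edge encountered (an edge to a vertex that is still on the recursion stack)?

DFS from CS120 (visiting neighbors in alphabetical order); mark gray on enter, black on exit:
CS120 gray
  CS230 gray
    CS201 gray
    CS201 black
    CS250 gray
      CS250→CS201: CS201 black — skip
      CS210 gray
        CS101 gray
        CS101 black
        CS210→CS120: CS120 is gray → back edge
First back edge: CS210 → CS120.

CS210->CS120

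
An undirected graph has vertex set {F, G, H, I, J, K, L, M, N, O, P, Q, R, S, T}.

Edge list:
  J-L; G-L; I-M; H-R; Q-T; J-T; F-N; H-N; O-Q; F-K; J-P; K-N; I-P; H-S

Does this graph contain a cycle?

Yes

DFS, tracking each vertex's parent; an edge to a visited non-parent vertex closes a cycle.
Start from H:
visit H (parent –)
  visit S (parent H)
    S–H: parent, skip
  visit R (parent H)
    R–H: parent, skip
  visit N (parent H)
    visit K (parent N)
      visit F (parent K)
        F–K: parent, skip
        F–N: N visited and ≠ parent → cycle
Cycle: N – K – F – N.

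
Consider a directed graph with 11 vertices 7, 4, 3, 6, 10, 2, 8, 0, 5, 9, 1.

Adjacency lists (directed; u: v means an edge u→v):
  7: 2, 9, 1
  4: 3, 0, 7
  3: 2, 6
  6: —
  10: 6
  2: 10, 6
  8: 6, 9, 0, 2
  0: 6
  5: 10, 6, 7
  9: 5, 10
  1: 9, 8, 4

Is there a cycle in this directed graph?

Yes

DFS with white/gray/black marking, starting from 9:
9 gray
  5 gray
    10 gray
      6 gray
      6 black
    10 black
    5→6: 6 black — skip
    7 gray
      2 gray
        2→10: 10 black — skip
        2→6: 6 black — skip
      2 black
      7→9: 9 is gray → back edge
Back edge found, so a cycle exists: 9 → 5 → 7 → 9.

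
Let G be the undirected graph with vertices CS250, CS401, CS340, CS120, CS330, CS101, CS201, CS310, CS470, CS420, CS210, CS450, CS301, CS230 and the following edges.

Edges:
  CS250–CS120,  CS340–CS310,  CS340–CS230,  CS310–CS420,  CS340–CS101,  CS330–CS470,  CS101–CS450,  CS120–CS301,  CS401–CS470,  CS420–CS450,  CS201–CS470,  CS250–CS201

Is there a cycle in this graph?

Yes

DFS, tracking each vertex's parent; an edge to a visited non-parent vertex closes a cycle.
Start from CS301:
visit CS301 (parent –)
  visit CS120 (parent CS301)
    CS120–CS301: parent, skip
    visit CS250 (parent CS120)
      CS250–CS120: parent, skip
      visit CS201 (parent CS250)
        visit CS470 (parent CS201)
          visit CS330 (parent CS470)
            CS330–CS470: parent, skip
          visit CS401 (parent CS470)
            CS401–CS470: parent, skip
          CS470–CS201: parent, skip
        CS201–CS250: parent, skip
visit CS340 (parent –)
  visit CS101 (parent CS340)
    CS101–CS340: parent, skip
    visit CS450 (parent CS101)
      CS450–CS101: parent, skip
      visit CS420 (parent CS450)
        visit CS310 (parent CS420)
          CS310–CS340: CS340 visited and ≠ parent → cycle
Cycle: CS340 – CS101 – CS450 – CS420 – CS310 – CS340.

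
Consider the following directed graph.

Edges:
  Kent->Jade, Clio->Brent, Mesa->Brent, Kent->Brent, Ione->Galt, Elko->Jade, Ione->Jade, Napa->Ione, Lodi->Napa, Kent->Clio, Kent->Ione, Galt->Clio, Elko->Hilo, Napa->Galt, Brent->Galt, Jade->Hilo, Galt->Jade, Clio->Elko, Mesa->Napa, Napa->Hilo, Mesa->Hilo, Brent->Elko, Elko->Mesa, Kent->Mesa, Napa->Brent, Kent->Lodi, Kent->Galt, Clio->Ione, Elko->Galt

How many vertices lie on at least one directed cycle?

7

A vertex is on a directed cycle iff it belongs to a strongly connected component of size ≥ 2 (or has a self-loop).
The vertices on cycles are {Clio, Elko, Galt, Ione, Mesa, Napa, Brent} — 7 in total.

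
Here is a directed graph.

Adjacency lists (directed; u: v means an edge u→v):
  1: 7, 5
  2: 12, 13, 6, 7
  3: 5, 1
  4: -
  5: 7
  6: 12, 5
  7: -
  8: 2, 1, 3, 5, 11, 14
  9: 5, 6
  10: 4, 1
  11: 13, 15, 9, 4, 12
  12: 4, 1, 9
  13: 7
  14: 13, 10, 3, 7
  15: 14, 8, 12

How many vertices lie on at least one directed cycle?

A vertex is on a directed cycle iff it belongs to a strongly connected component of size ≥ 2 (or has a self-loop).
The vertices on cycles are {6, 8, 9, 11, 12, 15} — 6 in total.

6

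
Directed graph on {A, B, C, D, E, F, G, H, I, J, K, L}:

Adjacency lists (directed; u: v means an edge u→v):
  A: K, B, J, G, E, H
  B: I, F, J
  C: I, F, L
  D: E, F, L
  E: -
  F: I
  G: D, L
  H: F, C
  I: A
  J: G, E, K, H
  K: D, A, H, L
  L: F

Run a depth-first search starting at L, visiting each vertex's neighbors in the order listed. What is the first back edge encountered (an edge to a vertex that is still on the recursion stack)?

DFS from L (visiting each vertex's neighbors in the order listed); mark gray on enter, black on exit:
L gray
  F gray
    I gray
      A gray
        K gray
          D gray
            E gray
            E black
            D→F: F is gray → back edge
First back edge: D → F.

D→F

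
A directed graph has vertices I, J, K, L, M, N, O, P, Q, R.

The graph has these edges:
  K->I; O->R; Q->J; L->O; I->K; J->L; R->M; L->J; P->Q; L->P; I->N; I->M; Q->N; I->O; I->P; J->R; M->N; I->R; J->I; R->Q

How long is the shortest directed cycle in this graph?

For each vertex v, BFS finds the shortest path from v back to v.
The shortest such closed walk is L → J → L, length 2.

2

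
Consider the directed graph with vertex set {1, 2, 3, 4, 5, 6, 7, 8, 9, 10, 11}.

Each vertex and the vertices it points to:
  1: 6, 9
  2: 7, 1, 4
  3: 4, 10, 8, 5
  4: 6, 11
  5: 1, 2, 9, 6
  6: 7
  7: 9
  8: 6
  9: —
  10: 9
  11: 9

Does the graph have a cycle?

No

DFS with white/gray/black marking, starting from 4:
4 gray
  6 gray
    7 gray
      9 gray
      9 black
    7 black
  6 black
  11 gray
    11→9: 9 black — skip
  11 black
4 black
1 gray
  1→6: 6 black — skip
  1→9: 9 black — skip
1 black
2 gray
  2→7: 7 black — skip
  2→1: 1 black — skip
  2→4: 4 black — skip
2 black
3 gray
  3→4: 4 black — skip
  10 gray
    10→9: 9 black — skip
  10 black
  8 gray
    8→6: 6 black — skip
  8 black
  5 gray
    5→1: 1 black — skip
    5→2: 2 black — skip
    5→9: 9 black — skip
    5→6: 6 black — skip
  5 black
3 black
Every edge goes to a white or black vertex — no back edge, so the graph is acyclic.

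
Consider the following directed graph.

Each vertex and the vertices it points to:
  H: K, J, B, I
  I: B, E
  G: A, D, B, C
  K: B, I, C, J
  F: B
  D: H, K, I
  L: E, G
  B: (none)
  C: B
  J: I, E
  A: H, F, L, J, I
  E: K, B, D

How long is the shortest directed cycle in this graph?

For each vertex v, BFS finds the shortest path from v back to v.
The shortest such closed walk is G → A → L → G, length 3.

3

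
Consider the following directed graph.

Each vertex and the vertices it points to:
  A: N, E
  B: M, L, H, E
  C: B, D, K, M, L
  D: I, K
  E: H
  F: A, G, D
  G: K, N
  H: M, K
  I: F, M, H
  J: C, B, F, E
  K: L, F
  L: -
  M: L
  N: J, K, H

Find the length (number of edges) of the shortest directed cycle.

For each vertex v, BFS finds the shortest path from v back to v.
The shortest such closed walk is F → G → K → F, length 3.

3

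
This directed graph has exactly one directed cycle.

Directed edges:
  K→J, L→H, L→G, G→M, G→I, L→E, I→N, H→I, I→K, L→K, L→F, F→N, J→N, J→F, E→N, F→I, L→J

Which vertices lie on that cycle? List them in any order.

DFS with gray/black marking from J:
J gray
  F gray
    I gray
      N gray
      N black
      K gray
        K→J: J is gray → back edge
Back edge closes the cycle J → F → I → K → J; its vertices are {F, I, J, K}.

F, I, J, K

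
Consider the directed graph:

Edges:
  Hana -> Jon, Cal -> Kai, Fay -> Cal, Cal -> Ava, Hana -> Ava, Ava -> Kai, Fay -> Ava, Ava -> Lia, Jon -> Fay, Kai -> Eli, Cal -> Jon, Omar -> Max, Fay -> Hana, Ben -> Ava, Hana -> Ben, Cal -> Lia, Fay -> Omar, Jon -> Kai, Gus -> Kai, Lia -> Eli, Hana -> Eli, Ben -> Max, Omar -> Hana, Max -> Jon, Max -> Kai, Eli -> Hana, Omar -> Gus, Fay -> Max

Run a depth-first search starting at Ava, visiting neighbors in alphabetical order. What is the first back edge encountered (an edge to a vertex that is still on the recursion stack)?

DFS from Ava (visiting neighbors in alphabetical order); mark gray on enter, black on exit:
Ava gray
  Kai gray
    Eli gray
      Hana gray
        Hana→Ava: Ava is gray → back edge
First back edge: Hana → Ava.

Hana->Ava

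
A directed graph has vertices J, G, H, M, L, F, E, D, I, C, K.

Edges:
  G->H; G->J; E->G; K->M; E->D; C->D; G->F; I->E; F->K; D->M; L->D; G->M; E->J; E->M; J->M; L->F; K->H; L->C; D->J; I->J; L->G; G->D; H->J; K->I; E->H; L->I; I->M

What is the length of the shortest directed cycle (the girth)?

For each vertex v, BFS finds the shortest path from v back to v.
The shortest such closed walk is F → K → I → E → G → F, length 5.

5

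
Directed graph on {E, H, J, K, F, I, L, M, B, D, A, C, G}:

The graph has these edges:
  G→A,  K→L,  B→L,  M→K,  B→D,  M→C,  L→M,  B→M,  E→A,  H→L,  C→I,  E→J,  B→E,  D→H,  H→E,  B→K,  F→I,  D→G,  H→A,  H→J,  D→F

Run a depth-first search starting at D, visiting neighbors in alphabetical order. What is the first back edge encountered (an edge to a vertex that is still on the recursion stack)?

K→L

DFS from D (visiting neighbors in alphabetical order); mark gray on enter, black on exit:
D gray
  F gray
    I gray
    I black
  F black
  G gray
    A gray
    A black
  G black
  H gray
    H→A: A black — skip
    E gray
      E→A: A black — skip
      J gray
      J black
    E black
    H→J: J black — skip
    L gray
      M gray
        C gray
          C→I: I black — skip
        C black
        K gray
          K→L: L is gray → back edge
First back edge: K → L.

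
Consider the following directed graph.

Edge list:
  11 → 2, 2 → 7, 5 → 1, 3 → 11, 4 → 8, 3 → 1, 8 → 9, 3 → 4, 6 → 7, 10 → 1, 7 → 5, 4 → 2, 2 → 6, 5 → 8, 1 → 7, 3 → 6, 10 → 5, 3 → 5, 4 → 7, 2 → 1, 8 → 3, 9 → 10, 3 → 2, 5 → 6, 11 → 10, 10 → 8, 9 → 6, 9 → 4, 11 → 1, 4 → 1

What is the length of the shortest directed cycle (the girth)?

3

For each vertex v, BFS finds the shortest path from v back to v.
The shortest such closed walk is 8 → 9 → 4 → 8, length 3.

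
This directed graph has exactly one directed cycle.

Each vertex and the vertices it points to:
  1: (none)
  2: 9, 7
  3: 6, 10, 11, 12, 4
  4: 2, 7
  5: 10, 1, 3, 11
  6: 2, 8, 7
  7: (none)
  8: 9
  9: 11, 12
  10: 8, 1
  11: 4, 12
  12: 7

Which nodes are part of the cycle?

DFS with gray/black marking from 11:
11 gray
  4 gray
    2 gray
      9 gray
        9→11: 11 is gray → back edge
Back edge closes the cycle 11 → 4 → 2 → 9 → 11; its vertices are {2, 4, 9, 11}.

2, 4, 9, 11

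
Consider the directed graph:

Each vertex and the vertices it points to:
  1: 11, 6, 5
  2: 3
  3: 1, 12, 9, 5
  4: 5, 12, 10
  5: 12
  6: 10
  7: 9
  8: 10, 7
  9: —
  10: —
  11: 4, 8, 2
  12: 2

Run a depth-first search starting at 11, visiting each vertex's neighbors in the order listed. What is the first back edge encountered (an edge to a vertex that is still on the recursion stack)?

DFS from 11 (visiting each vertex's neighbors in the order listed); mark gray on enter, black on exit:
11 gray
  4 gray
    5 gray
      12 gray
        2 gray
          3 gray
            1 gray
              1→11: 11 is gray → back edge
First back edge: 1 → 11.

1→11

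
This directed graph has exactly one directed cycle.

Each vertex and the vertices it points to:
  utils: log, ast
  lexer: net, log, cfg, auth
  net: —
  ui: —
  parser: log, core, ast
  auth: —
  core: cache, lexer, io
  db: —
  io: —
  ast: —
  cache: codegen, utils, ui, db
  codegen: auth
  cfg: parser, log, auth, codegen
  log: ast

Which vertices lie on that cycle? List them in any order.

cfg, core, lexer, parser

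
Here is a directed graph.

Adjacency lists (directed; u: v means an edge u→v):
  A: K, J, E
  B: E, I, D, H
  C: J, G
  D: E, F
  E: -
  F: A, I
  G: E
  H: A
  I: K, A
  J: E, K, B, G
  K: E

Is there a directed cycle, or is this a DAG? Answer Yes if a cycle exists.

Yes

DFS with white/gray/black marking, starting from G:
G gray
  E gray
  E black
G black
A gray
  K gray
    K→E: E black — skip
  K black
  J gray
    J→E: E black — skip
    J→K: K black — skip
    B gray
      B→E: E black — skip
      I gray
        I→K: K black — skip
        I→A: A is gray → back edge
Back edge found, so a cycle exists: A → J → B → I → A.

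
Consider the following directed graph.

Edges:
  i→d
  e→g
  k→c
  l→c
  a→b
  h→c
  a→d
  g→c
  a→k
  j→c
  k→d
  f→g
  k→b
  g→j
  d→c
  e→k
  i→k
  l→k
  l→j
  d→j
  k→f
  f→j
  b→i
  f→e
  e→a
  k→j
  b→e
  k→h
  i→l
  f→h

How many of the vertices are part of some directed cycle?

7

A vertex is on a directed cycle iff it belongs to a strongly connected component of size ≥ 2 (or has a self-loop).
The vertices on cycles are {a, b, e, f, i, k, l} — 7 in total.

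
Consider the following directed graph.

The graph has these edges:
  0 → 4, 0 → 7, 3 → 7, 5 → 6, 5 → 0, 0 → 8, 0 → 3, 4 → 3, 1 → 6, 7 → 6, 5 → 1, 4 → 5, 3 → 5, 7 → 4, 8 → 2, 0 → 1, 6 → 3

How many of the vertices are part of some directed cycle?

7

A vertex is on a directed cycle iff it belongs to a strongly connected component of size ≥ 2 (or has a self-loop).
The vertices on cycles are {0, 1, 3, 4, 5, 6, 7} — 7 in total.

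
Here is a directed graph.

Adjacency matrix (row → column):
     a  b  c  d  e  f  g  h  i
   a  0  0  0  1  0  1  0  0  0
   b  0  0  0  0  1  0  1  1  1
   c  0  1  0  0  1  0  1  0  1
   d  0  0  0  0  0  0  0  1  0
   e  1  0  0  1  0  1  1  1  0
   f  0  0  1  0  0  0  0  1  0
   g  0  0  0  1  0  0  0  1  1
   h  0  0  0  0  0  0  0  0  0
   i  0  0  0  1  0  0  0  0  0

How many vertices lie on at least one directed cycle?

5

A vertex is on a directed cycle iff it belongs to a strongly connected component of size ≥ 2 (or has a self-loop).
The vertices on cycles are {a, b, c, e, f} — 5 in total.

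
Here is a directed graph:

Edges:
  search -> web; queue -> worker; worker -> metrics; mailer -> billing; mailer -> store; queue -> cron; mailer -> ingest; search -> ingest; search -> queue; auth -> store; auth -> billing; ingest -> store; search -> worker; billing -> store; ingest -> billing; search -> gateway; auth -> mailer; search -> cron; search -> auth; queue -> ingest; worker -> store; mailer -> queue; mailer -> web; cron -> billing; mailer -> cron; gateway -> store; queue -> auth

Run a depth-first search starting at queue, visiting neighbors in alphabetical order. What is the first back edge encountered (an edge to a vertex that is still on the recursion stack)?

mailer→queue

DFS from queue (visiting neighbors in alphabetical order); mark gray on enter, black on exit:
queue gray
  auth gray
    billing gray
      store gray
      store black
    billing black
    mailer gray
      mailer→billing: billing black — skip
      cron gray
        cron→billing: billing black — skip
      cron black
      ingest gray
        ingest→billing: billing black — skip
        ingest→store: store black — skip
      ingest black
      mailer→queue: queue is gray → back edge
First back edge: mailer → queue.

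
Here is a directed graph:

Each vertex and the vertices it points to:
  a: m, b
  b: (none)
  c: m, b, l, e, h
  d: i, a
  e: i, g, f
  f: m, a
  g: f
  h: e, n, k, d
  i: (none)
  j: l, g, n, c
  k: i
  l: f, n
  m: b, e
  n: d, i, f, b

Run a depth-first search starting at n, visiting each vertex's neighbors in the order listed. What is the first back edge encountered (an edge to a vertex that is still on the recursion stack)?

DFS from n (visiting each vertex's neighbors in the order listed); mark gray on enter, black on exit:
n gray
  d gray
    i gray
    i black
    a gray
      m gray
        b gray
        b black
        e gray
          e→i: i black — skip
          g gray
            f gray
              f→m: m is gray → back edge
First back edge: f → m.

f→m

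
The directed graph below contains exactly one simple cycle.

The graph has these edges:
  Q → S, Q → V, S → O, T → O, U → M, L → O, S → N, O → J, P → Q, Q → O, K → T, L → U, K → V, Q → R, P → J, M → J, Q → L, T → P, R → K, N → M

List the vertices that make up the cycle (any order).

DFS with gray/black marking from Q:
Q gray
  V gray
  V black
  S gray
    N gray
      M gray
        J gray
        J black
      M black
    N black
    O gray
      O→J: J black — skip
    O black
  S black
  Q→O: O black — skip
  L gray
    L→O: O black — skip
    U gray
      U→M: M black — skip
    U black
  L black
  R gray
    K gray
      K→V: V black — skip
      T gray
        T→O: O black — skip
        P gray
          P→J: J black — skip
          P→Q: Q is gray → back edge
Back edge closes the cycle Q → R → K → T → P → Q; its vertices are {K, P, Q, R, T}.

K, P, Q, R, T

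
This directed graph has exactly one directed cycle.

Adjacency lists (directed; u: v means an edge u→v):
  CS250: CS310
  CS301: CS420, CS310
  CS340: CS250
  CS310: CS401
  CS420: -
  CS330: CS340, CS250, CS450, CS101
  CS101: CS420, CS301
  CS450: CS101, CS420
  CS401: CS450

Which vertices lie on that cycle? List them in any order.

DFS with gray/black marking from CS450:
CS450 gray
  CS101 gray
    CS420 gray
    CS420 black
    CS301 gray
      CS301→CS420: CS420 black — skip
      CS310 gray
        CS401 gray
          CS401→CS450: CS450 is gray → back edge
Back edge closes the cycle CS450 → CS101 → CS301 → CS310 → CS401 → CS450; its vertices are {CS101, CS301, CS310, CS401, CS450}.

CS101, CS301, CS310, CS401, CS450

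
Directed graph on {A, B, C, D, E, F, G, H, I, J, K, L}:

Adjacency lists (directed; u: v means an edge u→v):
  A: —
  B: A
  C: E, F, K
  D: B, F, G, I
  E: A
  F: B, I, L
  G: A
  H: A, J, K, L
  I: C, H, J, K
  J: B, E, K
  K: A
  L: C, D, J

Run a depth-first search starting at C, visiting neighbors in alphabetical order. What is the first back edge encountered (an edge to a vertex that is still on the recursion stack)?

I->C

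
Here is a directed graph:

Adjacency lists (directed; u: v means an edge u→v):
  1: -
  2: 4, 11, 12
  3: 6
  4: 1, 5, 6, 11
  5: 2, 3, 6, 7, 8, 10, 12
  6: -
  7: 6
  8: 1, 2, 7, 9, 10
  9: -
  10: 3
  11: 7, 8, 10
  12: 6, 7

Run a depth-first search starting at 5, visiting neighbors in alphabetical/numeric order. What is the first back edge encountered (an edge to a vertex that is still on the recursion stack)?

4->5

DFS from 5 (visiting neighbors in alphabetical/numeric order); mark gray on enter, black on exit:
5 gray
  2 gray
    4 gray
      1 gray
      1 black
      4→5: 5 is gray → back edge
First back edge: 4 → 5.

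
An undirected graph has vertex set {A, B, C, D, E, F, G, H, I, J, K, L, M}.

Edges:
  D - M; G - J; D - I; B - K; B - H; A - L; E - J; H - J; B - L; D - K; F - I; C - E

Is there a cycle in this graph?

DFS, tracking each vertex's parent; an edge to a visited non-parent vertex closes a cycle.
Start from L:
visit L (parent –)
  visit A (parent L)
    A–L: parent, skip
  visit B (parent L)
    visit H (parent B)
      H–B: parent, skip
      visit J (parent H)
        J–H: parent, skip
        visit E (parent J)
          E–J: parent, skip
          visit C (parent E)
            C–E: parent, skip
        visit G (parent J)
          G–J: parent, skip
    visit K (parent B)
      K–B: parent, skip
      visit D (parent K)
        visit M (parent D)
          M–D: parent, skip
        visit I (parent D)
          I–D: parent, skip
          visit F (parent I)
            F–I: parent, skip
        D–K: parent, skip
    B–L: parent, skip
No non-parent visited neighbor found — the graph is a forest.

No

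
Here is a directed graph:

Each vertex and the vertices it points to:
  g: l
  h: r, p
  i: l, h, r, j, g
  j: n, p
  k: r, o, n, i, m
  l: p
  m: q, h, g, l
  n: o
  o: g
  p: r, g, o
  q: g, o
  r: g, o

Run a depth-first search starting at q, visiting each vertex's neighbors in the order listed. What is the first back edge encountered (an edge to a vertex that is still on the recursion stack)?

r→g

DFS from q (visiting each vertex's neighbors in the order listed); mark gray on enter, black on exit:
q gray
  g gray
    l gray
      p gray
        r gray
          r→g: g is gray → back edge
First back edge: r → g.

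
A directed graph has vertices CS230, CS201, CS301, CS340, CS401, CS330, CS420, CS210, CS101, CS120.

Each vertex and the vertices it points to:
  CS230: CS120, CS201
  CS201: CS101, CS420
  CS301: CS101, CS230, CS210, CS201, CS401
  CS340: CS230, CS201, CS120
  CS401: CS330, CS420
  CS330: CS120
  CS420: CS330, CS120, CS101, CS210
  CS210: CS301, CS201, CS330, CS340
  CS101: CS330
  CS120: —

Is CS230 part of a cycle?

CS230 is on a cycle iff CS230 can reach itself via ≥1 edge.
CS230 → CS201 → CS420 → CS210 → CS301 → CS230 — yes.

Yes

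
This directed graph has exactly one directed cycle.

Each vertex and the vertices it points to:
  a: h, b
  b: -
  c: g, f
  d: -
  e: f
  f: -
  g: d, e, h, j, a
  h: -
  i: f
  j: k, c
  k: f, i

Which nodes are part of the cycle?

c, g, j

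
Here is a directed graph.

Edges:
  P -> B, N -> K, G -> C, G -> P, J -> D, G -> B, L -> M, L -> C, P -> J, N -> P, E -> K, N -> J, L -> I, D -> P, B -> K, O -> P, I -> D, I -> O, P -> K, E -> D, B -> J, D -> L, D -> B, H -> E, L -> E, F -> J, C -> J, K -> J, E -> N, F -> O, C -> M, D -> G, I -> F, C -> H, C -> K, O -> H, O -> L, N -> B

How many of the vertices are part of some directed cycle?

14

A vertex is on a directed cycle iff it belongs to a strongly connected component of size ≥ 2 (or has a self-loop).
The vertices on cycles are {B, C, D, E, F, G, H, I, J, K, L, N, O, P} — 14 in total.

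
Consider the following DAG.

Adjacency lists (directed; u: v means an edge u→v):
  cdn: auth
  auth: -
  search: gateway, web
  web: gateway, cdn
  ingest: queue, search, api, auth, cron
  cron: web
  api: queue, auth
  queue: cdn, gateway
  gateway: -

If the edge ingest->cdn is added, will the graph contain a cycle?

Adding ingest→cdn creates a cycle iff cdn can already reach ingest.
Explore from cdn: no path reaches ingest. The graph stays acyclic.

No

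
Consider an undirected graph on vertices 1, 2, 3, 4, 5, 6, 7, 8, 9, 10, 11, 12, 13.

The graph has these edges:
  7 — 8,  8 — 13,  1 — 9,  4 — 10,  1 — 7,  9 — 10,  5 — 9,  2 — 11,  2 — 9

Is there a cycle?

DFS, tracking each vertex's parent; an edge to a visited non-parent vertex closes a cycle.
Start from 12:
visit 12 (parent –)
visit 1 (parent –)
  visit 9 (parent 1)
    visit 2 (parent 9)
      visit 11 (parent 2)
        11–2: parent, skip
      2–9: parent, skip
    visit 10 (parent 9)
      visit 4 (parent 10)
        4–10: parent, skip
      10–9: parent, skip
    9–1: parent, skip
    visit 5 (parent 9)
      5–9: parent, skip
  visit 7 (parent 1)
    7–1: parent, skip
    visit 8 (parent 7)
      8–7: parent, skip
      visit 13 (parent 8)
        13–8: parent, skip
visit 3 (parent –)
visit 6 (parent –)
No non-parent visited neighbor found — the graph is a forest.

No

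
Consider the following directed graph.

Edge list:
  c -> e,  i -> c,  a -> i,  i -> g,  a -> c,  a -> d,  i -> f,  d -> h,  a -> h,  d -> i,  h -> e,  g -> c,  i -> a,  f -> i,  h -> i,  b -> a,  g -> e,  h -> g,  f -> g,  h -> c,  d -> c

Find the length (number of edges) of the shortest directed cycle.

For each vertex v, BFS finds the shortest path from v back to v.
The shortest such closed walk is a → i → a, length 2.

2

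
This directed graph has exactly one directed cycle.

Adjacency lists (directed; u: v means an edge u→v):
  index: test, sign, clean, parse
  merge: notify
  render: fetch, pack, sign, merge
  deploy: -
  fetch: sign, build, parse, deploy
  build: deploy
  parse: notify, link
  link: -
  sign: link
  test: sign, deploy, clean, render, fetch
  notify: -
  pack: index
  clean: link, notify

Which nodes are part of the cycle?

DFS with gray/black marking from test:
test gray
  sign gray
    link gray
    link black
  sign black
  deploy gray
  deploy black
  clean gray
    clean→link: link black — skip
    notify gray
    notify black
  clean black
  render gray
    fetch gray
      fetch→sign: sign black — skip
      build gray
        build→deploy: deploy black — skip
      build black
      parse gray
        parse→notify: notify black — skip
        parse→link: link black — skip
      parse black
      fetch→deploy: deploy black — skip
    fetch black
    pack gray
      index gray
        index→test: test is gray → back edge
Back edge closes the cycle test → render → pack → index → test; its vertices are {pack, test, index, render}.

pack, test, index, render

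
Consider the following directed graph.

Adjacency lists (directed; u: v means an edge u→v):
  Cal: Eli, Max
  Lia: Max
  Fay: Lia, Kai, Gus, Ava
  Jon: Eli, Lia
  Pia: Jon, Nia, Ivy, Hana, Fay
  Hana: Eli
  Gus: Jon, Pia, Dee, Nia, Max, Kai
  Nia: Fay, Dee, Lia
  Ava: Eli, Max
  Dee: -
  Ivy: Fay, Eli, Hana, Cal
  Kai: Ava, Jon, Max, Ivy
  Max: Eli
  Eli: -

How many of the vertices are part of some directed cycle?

A vertex is on a directed cycle iff it belongs to a strongly connected component of size ≥ 2 (or has a self-loop).
The vertices on cycles are {Fay, Gus, Ivy, Kai, Nia, Pia} — 6 in total.

6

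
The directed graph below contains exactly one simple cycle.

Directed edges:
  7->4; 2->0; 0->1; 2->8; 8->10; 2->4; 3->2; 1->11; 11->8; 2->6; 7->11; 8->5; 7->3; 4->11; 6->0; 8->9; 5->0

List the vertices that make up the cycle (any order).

DFS with gray/black marking from 8:
8 gray
  10 gray
  10 black
  5 gray
    0 gray
      1 gray
        11 gray
          11→8: 8 is gray → back edge
Back edge closes the cycle 8 → 5 → 0 → 1 → 11 → 8; its vertices are {0, 1, 5, 8, 11}.

0, 1, 5, 8, 11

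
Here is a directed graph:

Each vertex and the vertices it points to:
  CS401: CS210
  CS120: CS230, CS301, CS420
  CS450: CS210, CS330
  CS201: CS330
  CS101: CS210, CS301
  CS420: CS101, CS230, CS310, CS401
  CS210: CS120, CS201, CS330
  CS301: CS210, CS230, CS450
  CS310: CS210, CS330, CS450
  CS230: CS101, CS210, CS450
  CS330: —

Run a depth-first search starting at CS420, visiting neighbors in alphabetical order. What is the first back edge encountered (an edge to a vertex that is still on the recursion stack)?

CS230→CS101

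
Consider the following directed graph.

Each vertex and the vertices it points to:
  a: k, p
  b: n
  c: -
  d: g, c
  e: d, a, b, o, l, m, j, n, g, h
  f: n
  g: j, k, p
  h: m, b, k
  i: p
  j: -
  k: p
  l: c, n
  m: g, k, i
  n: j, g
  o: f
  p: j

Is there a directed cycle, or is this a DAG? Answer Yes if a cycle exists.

DFS with white/gray/black marking, starting from m:
m gray
  g gray
    j gray
    j black
    k gray
      p gray
        p→j: j black — skip
      p black
    k black
    g→p: p black — skip
  g black
  m→k: k black — skip
  i gray
    i→p: p black — skip
  i black
m black
a gray
  a→k: k black — skip
  a→p: p black — skip
a black
b gray
  n gray
    n→j: j black — skip
    n→g: g black — skip
  n black
b black
c gray
c black
d gray
  d→g: g black — skip
  d→c: c black — skip
d black
e gray
  e→d: d black — skip
  e→a: a black — skip
  e→b: b black — skip
  o gray
    f gray
      f→n: n black — skip
    f black
  o black
  l gray
    l→c: c black — skip
    l→n: n black — skip
  l black
  e→m: m black — skip
  e→j: j black — skip
  e→n: n black — skip
  e→g: g black — skip
  h gray
    h→m: m black — skip
    h→b: b black — skip
    h→k: k black — skip
  h black
e black
Every edge goes to a white or black vertex — no back edge, so the graph is acyclic.

No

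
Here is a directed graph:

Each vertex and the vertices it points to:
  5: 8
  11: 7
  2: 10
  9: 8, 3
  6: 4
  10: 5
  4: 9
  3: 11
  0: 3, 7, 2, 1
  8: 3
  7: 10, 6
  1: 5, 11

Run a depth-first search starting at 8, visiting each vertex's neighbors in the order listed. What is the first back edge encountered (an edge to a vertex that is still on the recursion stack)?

DFS from 8 (visiting each vertex's neighbors in the order listed); mark gray on enter, black on exit:
8 gray
  3 gray
    11 gray
      7 gray
        10 gray
          5 gray
            5→8: 8 is gray → back edge
First back edge: 5 → 8.

5→8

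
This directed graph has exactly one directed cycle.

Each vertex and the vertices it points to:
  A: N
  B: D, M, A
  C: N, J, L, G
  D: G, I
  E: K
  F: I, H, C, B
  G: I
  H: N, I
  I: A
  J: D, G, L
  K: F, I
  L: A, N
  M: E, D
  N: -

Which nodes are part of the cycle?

DFS with gray/black marking from K:
K gray
  F gray
    I gray
      A gray
        N gray
        N black
      A black
    I black
    H gray
      H→N: N black — skip
      H→I: I black — skip
    H black
    C gray
      C→N: N black — skip
      J gray
        D gray
          G gray
            G→I: I black — skip
          G black
          D→I: I black — skip
        D black
        J→G: G black — skip
        L gray
          L→A: A black — skip
          L→N: N black — skip
        L black
      J black
      C→L: L black — skip
      C→G: G black — skip
    C black
    B gray
      B→D: D black — skip
      M gray
        E gray
          E→K: K is gray → back edge
Back edge closes the cycle K → F → B → M → E → K; its vertices are {B, E, F, K, M}.

B, E, F, K, M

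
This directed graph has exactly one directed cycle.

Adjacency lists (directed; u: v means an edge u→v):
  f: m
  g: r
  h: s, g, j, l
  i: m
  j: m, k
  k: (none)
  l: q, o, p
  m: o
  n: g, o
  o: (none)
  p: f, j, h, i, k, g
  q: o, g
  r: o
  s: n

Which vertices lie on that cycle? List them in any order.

h, l, p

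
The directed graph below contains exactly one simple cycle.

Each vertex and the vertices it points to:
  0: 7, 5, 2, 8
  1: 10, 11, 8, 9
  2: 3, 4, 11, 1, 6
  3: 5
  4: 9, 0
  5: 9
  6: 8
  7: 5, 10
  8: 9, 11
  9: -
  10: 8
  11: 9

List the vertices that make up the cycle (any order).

0, 2, 4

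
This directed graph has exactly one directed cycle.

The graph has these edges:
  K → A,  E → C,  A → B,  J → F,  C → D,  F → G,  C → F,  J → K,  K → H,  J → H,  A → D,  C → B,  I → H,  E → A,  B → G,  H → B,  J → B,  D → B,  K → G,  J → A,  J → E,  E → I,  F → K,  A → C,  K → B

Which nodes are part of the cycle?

A, C, F, K

DFS with gray/black marking from F:
F gray
  K gray
    A gray
      C gray
        C→F: F is gray → back edge
Back edge closes the cycle F → K → A → C → F; its vertices are {A, C, F, K}.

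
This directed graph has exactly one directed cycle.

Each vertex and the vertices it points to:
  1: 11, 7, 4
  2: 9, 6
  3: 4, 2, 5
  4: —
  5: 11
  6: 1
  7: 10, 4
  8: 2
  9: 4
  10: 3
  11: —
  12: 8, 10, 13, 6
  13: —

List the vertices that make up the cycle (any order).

1, 2, 3, 6, 7, 10

DFS with gray/black marking from 10:
10 gray
  3 gray
    4 gray
    4 black
    2 gray
      9 gray
        9→4: 4 black — skip
      9 black
      6 gray
        1 gray
          11 gray
          11 black
          7 gray
            7→10: 10 is gray → back edge
Back edge closes the cycle 10 → 3 → 2 → 6 → 1 → 7 → 10; its vertices are {1, 2, 3, 6, 7, 10}.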